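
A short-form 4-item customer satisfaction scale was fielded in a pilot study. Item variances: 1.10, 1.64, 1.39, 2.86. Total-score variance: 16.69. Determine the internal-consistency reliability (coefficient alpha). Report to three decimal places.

ΣVar(i) = 1.10 + 1.64 + 1.39 + 2.86 = 6.99
α = (k/(k−1))·(1 − ΣVar(i)/σ²_total) = (4/3)·(1 − 6.99/16.69) = 0.775

coefficient alpha = 0.775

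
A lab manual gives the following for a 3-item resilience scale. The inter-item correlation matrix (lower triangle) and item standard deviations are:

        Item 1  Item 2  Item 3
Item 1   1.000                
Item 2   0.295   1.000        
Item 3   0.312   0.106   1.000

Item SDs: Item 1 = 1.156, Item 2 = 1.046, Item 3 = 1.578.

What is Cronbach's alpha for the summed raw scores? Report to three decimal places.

α = 0.464

Σσ²ᵢ = 1.156² + 1.046² + 1.578² = 4.9205
Covariances σ_ij = r_ij · s_i · s_j:
  σ(Item 1,Item 2) = 0.295 × 1.156 × 1.046 = 0.3567
  σ(Item 1,Item 3) = 0.312 × 1.156 × 1.578 = 0.5691
  σ(Item 2,Item 3) = 0.106 × 1.046 × 1.578 = 0.1750
σ²_T = Σσ²ᵢ + 2·Σσ_ij = 4.9205 + 2 × 1.1008 = 7.1221
α = (3/2)·(1 − 4.9205/7.1221) = 0.464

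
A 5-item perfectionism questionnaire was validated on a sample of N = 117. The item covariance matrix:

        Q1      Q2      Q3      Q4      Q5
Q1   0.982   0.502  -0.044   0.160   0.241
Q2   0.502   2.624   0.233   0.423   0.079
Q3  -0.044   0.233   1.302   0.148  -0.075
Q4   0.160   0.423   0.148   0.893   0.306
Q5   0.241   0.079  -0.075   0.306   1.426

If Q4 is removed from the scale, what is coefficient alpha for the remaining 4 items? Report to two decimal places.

Remaining items: Q1, Q2, Q3, Q5 (k = 4).
ΣVar(i) = 0.982 + 2.624 + 1.302 + 1.426 = 6.334
total variance = 6.334 + 2 × 0.936 = 8.206
α (item deleted) = (4/3)·(1 − 6.334/8.206) = 0.30

α = 0.30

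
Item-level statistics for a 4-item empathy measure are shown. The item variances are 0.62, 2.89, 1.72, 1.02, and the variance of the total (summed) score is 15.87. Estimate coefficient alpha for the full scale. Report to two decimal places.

ΣVar(i) = 0.62 + 2.89 + 1.72 + 1.02 = 6.25
α = (k/(k−1))·(1 − ΣVar(i)/σ²_T) = (4/3)·(1 − 6.25/15.87) = 0.81

α = 0.81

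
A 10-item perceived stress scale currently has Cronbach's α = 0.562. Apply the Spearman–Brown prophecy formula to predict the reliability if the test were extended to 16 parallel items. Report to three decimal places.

predicted reliability = 0.672

Length factor m = 16/10 = 1.6000
α' = m·α / (1 + (m−1)·α)
   = 16/10 × 0.562 / (1 + (16/10 − 1) × 0.562)
   = 0.8992 / 1.3372 = 0.672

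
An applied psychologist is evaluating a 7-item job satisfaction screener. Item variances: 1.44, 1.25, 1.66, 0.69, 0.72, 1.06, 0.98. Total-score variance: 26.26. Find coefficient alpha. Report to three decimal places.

Σσᵢ² = 1.44 + 1.25 + 1.66 + 0.69 + 0.72 + 1.06 + 0.98 = 7.80
α = (k/(k−1))·(1 − Σσᵢ²/σ²_T) = (7/6)·(1 − 7.80/26.26) = 0.820

coefficient alpha = 0.820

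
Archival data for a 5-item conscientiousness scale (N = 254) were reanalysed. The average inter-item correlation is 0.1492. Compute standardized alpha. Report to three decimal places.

Standardized α = k·r̄ / (1 + (k−1)·r̄) = 5 × 0.1492 / (1 + 4 × 0.1492)
  = 0.7460 / 1.5968 = 0.467

standardized alpha = 0.467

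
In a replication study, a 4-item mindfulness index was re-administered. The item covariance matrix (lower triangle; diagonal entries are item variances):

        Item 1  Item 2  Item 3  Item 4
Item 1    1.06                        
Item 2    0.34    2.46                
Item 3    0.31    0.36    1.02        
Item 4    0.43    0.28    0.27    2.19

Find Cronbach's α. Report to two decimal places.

Σσᵢ² = 1.06 + 2.46 + 1.02 + 2.19 = 6.73
Σ_{i<j} σ_ij = 1.99
total variance = 6.73 + 2 × 1.99 = 10.71
α = (k/(k−1))·(1 − Σσᵢ²/total variance) = (4/3)·(1 − 6.73/10.71) = 0.50

α = 0.50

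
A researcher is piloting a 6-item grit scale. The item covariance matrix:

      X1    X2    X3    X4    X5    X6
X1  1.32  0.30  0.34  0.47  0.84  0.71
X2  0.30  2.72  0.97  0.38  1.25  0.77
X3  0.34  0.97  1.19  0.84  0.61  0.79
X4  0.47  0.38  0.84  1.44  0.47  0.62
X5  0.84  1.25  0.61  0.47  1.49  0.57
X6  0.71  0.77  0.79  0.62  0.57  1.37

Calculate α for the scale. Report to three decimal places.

α = 0.811

ΣVar(i) = 1.32 + 2.72 + 1.19 + 1.44 + 1.49 + 1.37 = 9.53
Σ_{i<j} σ_ij = 9.93
σ²_total = 9.53 + 2 × 9.93 = 29.39
α = (k/(k−1))·(1 − ΣVar(i)/σ²_total) = (6/5)·(1 − 9.53/29.39) = 0.811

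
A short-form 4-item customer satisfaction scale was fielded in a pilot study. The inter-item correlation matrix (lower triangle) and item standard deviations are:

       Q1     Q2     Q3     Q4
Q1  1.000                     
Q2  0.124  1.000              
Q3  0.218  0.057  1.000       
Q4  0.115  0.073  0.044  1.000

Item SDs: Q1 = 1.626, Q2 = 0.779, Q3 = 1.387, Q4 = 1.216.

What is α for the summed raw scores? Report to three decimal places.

Σσ²ᵢ = 1.626² + 0.779² + 1.387² + 1.216² = 6.6531
Covariances σ_ij = r_ij · s_i · s_j:
  σ(Q1,Q2) = 0.124 × 1.626 × 0.779 = 0.1571
  σ(Q1,Q3) = 0.218 × 1.626 × 1.387 = 0.4916
  σ(Q1,Q4) = 0.115 × 1.626 × 1.216 = 0.2274
  σ(Q2,Q3) = 0.057 × 0.779 × 1.387 = 0.0616
  σ(Q2,Q4) = 0.073 × 0.779 × 1.216 = 0.0692
  σ(Q3,Q4) = 0.044 × 1.387 × 1.216 = 0.0742
σ²_T = Σσ²ᵢ + 2·Σσ_ij = 6.6531 + 2 × 1.0811 = 8.8153
α = (4/3)·(1 − 6.6531/8.8153) = 0.327

α = 0.327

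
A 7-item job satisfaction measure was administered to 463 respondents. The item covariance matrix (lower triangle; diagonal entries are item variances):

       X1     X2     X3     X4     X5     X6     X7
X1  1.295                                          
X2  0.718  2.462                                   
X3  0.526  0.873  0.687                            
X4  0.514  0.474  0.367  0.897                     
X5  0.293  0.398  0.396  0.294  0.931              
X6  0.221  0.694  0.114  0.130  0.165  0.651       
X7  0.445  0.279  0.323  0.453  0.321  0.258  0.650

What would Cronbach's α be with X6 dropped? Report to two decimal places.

Cronbach's α = 0.79

Remaining items: X1, X2, X3, X4, X5, X7 (k = 6).
Σσᵢ² = 1.295 + 2.462 + 0.687 + 0.897 + 0.931 + 0.650 = 6.922
Var(T) = 6.922 + 2 × 6.674 = 20.270
α (item deleted) = (6/5)·(1 − 6.922/20.270) = 0.79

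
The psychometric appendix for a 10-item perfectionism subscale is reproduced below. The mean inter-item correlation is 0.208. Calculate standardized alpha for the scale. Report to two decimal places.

α = 0.72

Standardized α = k·r̄ / (1 + (k−1)·r̄) = 10 × 0.208 / (1 + 9 × 0.208)
  = 2.0800 / 2.8720 = 0.72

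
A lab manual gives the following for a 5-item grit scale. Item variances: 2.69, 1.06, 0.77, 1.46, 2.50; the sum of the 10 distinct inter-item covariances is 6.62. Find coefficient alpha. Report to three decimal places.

sum of item variances = 2.69 + 1.06 + 0.77 + 1.46 + 2.50 = 8.48
Sum of distinct covariances = 6.62
Var(T) = sum of item variances + 2·Σcov = 8.48 + 2 × 6.62 = 21.72
α = (5/4)·(1 − 8.48/21.72) = 0.762

coefficient alpha = 0.762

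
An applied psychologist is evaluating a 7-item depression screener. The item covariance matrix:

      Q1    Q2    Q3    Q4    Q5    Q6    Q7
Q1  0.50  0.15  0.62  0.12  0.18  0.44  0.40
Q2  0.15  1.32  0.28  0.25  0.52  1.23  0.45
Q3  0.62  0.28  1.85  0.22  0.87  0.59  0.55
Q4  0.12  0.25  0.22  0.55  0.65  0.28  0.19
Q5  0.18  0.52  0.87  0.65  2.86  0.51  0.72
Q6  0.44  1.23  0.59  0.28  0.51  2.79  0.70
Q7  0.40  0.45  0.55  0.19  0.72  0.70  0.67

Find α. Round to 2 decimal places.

α = 0.76

Σσ²ᵢ = 0.50 + 1.32 + 1.85 + 0.55 + 2.86 + 2.79 + 0.67 = 10.54
Sum of off-diagonal covariances = 9.92
σ²_T = 10.54 + 2 × 9.92 = 30.38
α = (k/(k−1))·(1 − Σσ²ᵢ/σ²_T) = (7/6)·(1 − 10.54/30.38) = 0.76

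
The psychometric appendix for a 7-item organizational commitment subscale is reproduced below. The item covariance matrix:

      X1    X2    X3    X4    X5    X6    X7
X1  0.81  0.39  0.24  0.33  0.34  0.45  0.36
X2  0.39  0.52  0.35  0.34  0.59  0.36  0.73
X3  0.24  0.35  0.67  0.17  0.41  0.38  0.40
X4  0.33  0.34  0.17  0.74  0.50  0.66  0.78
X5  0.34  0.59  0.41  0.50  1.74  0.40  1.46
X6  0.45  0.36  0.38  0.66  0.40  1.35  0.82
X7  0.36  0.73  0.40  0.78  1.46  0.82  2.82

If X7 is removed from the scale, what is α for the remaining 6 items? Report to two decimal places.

Remaining items: X1, X2, X3, X4, X5, X6 (k = 6).
Σσᵢ² = 0.81 + 0.52 + 0.67 + 0.74 + 1.74 + 1.35 = 5.83
total variance = 5.83 + 2 × 5.91 = 17.65
α (item deleted) = (6/5)·(1 − 5.83/17.65) = 0.80

α = 0.80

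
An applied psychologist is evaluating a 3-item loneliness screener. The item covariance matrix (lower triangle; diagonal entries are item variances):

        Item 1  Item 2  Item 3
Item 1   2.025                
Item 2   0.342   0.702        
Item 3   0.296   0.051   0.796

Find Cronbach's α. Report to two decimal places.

α = 0.42

Σσ²ᵢ = 2.025 + 0.702 + 0.796 = 3.523
Sum of the distinct covariances = 0.689
Var(T) = 3.523 + 2 × 0.689 = 4.901
α = (k/(k−1))·(1 − Σσ²ᵢ/Var(T)) = (3/2)·(1 − 3.523/4.901) = 0.42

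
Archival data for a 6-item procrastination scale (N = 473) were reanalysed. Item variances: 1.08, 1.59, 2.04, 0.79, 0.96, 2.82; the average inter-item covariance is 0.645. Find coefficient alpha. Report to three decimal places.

ΣVar(i) = 1.08 + 1.59 + 2.04 + 0.79 + 0.96 + 2.82 = 9.28
Sum of the 15 distinct covariances = 15 × 0.645 = 9.675
σ²_total = ΣVar(i) + 2·Σcov = 9.28 + 2 × 9.675 = 28.630
α = (6/5)·(1 − 9.28/28.630) = 0.811

coefficient alpha = 0.811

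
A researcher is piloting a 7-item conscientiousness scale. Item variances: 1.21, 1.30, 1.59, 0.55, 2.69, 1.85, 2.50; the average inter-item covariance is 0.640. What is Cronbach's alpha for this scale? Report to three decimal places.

α = 0.813

ΣVar(i) = 1.21 + 1.30 + 1.59 + 0.55 + 2.69 + 1.85 + 2.50 = 11.69
Sum of the 21 distinct covariances = 21 × 0.640 = 13.440
σ²_T = ΣVar(i) + 2·Σcov = 11.69 + 2 × 13.440 = 38.570
α = (7/6)·(1 − 11.69/38.570) = 0.813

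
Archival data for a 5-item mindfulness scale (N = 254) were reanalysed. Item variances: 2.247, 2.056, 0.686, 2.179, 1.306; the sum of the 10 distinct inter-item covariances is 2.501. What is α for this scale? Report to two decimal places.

Σσᵢ² = 2.247 + 2.056 + 0.686 + 2.179 + 1.306 = 8.474
Sum of distinct covariances = 2.501
σ²_T = Σσᵢ² + 2·Σcov = 8.474 + 2 × 2.501 = 13.476
α = (5/4)·(1 − 8.474/13.476) = 0.46

α = 0.46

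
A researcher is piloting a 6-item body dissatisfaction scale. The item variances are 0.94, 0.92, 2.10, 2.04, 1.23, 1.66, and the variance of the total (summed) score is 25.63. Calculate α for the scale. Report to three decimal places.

α = 0.784

sum of item variances = 0.94 + 0.92 + 2.10 + 2.04 + 1.23 + 1.66 = 8.89
α = (k/(k−1))·(1 − sum of item variances/σ²_T) = (6/5)·(1 − 8.89/25.63) = 0.784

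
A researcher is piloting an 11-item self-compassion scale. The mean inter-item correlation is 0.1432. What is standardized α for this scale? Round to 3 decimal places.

Standardized α = k·r̄ / (1 + (k−1)·r̄) = 11 × 0.1432 / (1 + 10 × 0.1432)
  = 1.5752 / 2.4320 = 0.648

α = 0.648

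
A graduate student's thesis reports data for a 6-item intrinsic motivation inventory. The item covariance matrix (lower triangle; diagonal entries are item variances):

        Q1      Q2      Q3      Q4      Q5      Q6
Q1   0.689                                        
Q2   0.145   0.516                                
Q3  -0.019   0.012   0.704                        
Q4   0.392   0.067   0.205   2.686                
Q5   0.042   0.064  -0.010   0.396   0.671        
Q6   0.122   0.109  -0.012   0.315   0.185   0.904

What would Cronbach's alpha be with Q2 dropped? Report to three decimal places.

Remaining items: Q1, Q3, Q4, Q5, Q6 (k = 5).
Σσᵢ² = 0.689 + 0.704 + 2.686 + 0.671 + 0.904 = 5.654
Var(T) = 5.654 + 2 × 1.616 = 8.886
α (item deleted) = (5/4)·(1 − 5.654/8.886) = 0.455

Cronbach's alpha = 0.455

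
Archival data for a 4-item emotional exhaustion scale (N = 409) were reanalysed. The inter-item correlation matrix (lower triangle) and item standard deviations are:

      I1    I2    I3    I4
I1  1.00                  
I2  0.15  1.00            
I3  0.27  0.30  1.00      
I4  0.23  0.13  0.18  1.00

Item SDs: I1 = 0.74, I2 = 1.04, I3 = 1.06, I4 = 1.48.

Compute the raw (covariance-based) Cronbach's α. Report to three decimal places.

Σσ²ᵢ = 0.74² + 1.04² + 1.06² + 1.48² = 4.9432
Covariances σ_ij = r_ij · s_i · s_j:
  σ(I1,I2) = 0.15 × 0.74 × 1.04 = 0.1154
  σ(I1,I3) = 0.27 × 0.74 × 1.06 = 0.2118
  σ(I1,I4) = 0.23 × 0.74 × 1.48 = 0.2519
  σ(I2,I3) = 0.30 × 1.04 × 1.06 = 0.3307
  σ(I2,I4) = 0.13 × 1.04 × 1.48 = 0.2001
  σ(I3,I4) = 0.18 × 1.06 × 1.48 = 0.2824
σ²_T = Σσ²ᵢ + 2·Σσ_ij = 4.9432 + 2 × 1.3923 = 7.7278
α = (4/3)·(1 − 4.9432/7.7278) = 0.480

α = 0.480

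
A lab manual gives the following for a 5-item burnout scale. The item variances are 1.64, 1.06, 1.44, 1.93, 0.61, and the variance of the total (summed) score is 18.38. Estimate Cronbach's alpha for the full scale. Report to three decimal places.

Cronbach's alpha = 0.796

Σσ²ᵢ = 1.64 + 1.06 + 1.44 + 1.93 + 0.61 = 6.68
α = (k/(k−1))·(1 − Σσ²ᵢ/Var(T)) = (5/4)·(1 − 6.68/18.38) = 0.796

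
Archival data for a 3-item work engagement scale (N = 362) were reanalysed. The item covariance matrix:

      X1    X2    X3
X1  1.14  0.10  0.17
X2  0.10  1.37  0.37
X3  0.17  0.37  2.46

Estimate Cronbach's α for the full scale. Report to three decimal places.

α = 0.307

Σσᵢ² = 1.14 + 1.37 + 2.46 = 4.97
Σ_{i<j} σ_ij = 0.64
total variance = 4.97 + 2 × 0.64 = 6.25
α = (k/(k−1))·(1 − Σσᵢ²/total variance) = (3/2)·(1 − 4.97/6.25) = 0.307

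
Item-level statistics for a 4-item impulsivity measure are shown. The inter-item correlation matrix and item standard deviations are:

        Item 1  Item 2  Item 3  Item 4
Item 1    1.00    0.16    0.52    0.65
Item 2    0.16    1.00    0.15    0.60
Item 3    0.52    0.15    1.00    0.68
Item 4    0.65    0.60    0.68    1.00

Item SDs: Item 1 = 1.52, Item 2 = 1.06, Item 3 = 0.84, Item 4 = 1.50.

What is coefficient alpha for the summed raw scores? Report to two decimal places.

coefficient alpha = 0.77

Σσ²ᵢ = 1.52² + 1.06² + 0.84² + 1.50² = 6.3896
Covariances σ_ij = r_ij · s_i · s_j:
  σ(Item 1,Item 2) = 0.16 × 1.52 × 1.06 = 0.2578
  σ(Item 1,Item 3) = 0.52 × 1.52 × 0.84 = 0.6639
  σ(Item 1,Item 4) = 0.65 × 1.52 × 1.50 = 1.4820
  σ(Item 2,Item 3) = 0.15 × 1.06 × 0.84 = 0.1336
  σ(Item 2,Item 4) = 0.60 × 1.06 × 1.50 = 0.9540
  σ(Item 3,Item 4) = 0.68 × 0.84 × 1.50 = 0.8568
σ²_T = Σσ²ᵢ + 2·Σσ_ij = 6.3896 + 2 × 4.3481 = 15.0858
α = (4/3)·(1 − 6.3896/15.0858) = 0.77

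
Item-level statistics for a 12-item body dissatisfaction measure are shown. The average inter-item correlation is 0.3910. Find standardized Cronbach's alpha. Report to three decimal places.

Standardized α = k·r̄ / (1 + (k−1)·r̄) = 12 × 0.3910 / (1 + 11 × 0.3910)
  = 4.6920 / 5.3010 = 0.885

standardized Cronbach's alpha = 0.885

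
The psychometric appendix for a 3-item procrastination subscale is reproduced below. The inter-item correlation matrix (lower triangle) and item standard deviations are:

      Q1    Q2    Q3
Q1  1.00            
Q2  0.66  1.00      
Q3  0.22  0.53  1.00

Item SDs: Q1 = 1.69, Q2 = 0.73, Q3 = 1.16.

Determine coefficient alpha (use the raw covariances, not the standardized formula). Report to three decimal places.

Σσ²ᵢ = 1.69² + 0.73² + 1.16² = 4.7346
Covariances σ_ij = r_ij · s_i · s_j:
  σ(Q1,Q2) = 0.66 × 1.69 × 0.73 = 0.8142
  σ(Q1,Q3) = 0.22 × 1.69 × 1.16 = 0.4313
  σ(Q2,Q3) = 0.53 × 0.73 × 1.16 = 0.4488
σ²_T = Σσ²ᵢ + 2·Σσ_ij = 4.7346 + 2 × 1.6943 = 8.1232
α = (3/2)·(1 − 4.7346/8.1232) = 0.626

coefficient alpha = 0.626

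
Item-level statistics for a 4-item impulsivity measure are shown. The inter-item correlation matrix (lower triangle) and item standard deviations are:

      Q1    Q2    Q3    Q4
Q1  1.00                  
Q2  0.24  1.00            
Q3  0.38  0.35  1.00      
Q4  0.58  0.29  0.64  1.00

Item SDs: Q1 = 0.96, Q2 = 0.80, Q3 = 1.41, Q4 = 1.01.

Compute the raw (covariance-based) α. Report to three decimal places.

Σσ²ᵢ = 0.96² + 0.80² + 1.41² + 1.01² = 4.5698
Covariances σ_ij = r_ij · s_i · s_j:
  σ(Q1,Q2) = 0.24 × 0.96 × 0.80 = 0.1843
  σ(Q1,Q3) = 0.38 × 0.96 × 1.41 = 0.5144
  σ(Q1,Q4) = 0.58 × 0.96 × 1.01 = 0.5624
  σ(Q2,Q3) = 0.35 × 0.80 × 1.41 = 0.3948
  σ(Q2,Q4) = 0.29 × 0.80 × 1.01 = 0.2343
  σ(Q3,Q4) = 0.64 × 1.41 × 1.01 = 0.9114
σ²_T = Σσ²ᵢ + 2·Σσ_ij = 4.5698 + 2 × 2.8016 = 10.1730
α = (4/3)·(1 − 4.5698/10.1730) = 0.734

α = 0.734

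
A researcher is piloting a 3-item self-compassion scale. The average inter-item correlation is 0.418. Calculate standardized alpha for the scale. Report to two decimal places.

α = 0.68

Standardized α = k·r̄ / (1 + (k−1)·r̄) = 3 × 0.418 / (1 + 2 × 0.418)
  = 1.2540 / 1.8360 = 0.68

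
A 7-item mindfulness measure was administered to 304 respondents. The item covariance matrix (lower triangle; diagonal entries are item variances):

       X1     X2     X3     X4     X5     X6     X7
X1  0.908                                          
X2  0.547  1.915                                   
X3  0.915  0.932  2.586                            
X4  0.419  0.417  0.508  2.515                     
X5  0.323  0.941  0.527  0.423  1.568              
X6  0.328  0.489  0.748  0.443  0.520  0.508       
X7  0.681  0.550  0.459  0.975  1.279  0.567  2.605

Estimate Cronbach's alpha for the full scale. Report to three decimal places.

Cronbach's alpha = 0.786

sum of item variances = 0.908 + 1.915 + 2.586 + 2.515 + 1.568 + 0.508 + 2.605 = 12.605
Σ_{i<j} σ_ij = 12.991
Var(T) = 12.605 + 2 × 12.991 = 38.587
α = (k/(k−1))·(1 − sum of item variances/Var(T)) = (7/6)·(1 − 12.605/38.587) = 0.786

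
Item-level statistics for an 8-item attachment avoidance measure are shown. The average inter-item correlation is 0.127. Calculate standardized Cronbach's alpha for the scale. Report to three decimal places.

Standardized α = k·r̄ / (1 + (k−1)·r̄) = 8 × 0.127 / (1 + 7 × 0.127)
  = 1.0160 / 1.8890 = 0.538

standardized Cronbach's alpha = 0.538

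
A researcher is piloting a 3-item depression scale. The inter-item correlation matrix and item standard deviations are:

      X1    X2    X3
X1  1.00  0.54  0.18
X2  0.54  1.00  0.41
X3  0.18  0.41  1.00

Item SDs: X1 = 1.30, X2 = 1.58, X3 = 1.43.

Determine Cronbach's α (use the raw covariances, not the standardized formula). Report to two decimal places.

Σσ²ᵢ = 1.30² + 1.58² + 1.43² = 6.2313
Covariances σ_ij = r_ij · s_i · s_j:
  σ(X1,X2) = 0.54 × 1.30 × 1.58 = 1.1092
  σ(X1,X3) = 0.18 × 1.30 × 1.43 = 0.3346
  σ(X2,X3) = 0.41 × 1.58 × 1.43 = 0.9264
σ²_T = Σσ²ᵢ + 2·Σσ_ij = 6.2313 + 2 × 2.3702 = 10.9717
α = (3/2)·(1 − 6.2313/10.9717) = 0.65

Cronbach's α = 0.65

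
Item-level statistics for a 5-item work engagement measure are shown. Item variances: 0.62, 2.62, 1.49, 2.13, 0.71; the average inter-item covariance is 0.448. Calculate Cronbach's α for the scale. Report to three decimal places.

Cronbach's α = 0.678

ΣVar(i) = 0.62 + 2.62 + 1.49 + 2.13 + 0.71 = 7.57
Sum of the 10 distinct covariances = 10 × 0.448 = 4.480
Var(T) = ΣVar(i) + 2·Σcov = 7.57 + 2 × 4.480 = 16.530
α = (5/4)·(1 − 7.57/16.530) = 0.678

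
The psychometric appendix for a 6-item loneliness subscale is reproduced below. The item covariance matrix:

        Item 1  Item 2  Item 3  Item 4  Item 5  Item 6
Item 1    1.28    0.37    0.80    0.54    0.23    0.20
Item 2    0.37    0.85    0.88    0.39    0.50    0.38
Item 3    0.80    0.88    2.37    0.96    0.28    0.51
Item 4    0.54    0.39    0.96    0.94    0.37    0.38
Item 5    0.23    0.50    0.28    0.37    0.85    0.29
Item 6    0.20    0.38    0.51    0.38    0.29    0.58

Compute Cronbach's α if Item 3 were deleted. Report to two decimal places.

Remaining items: Item 1, Item 2, Item 4, Item 5, Item 6 (k = 5).
Σσᵢ² = 1.28 + 0.85 + 0.94 + 0.85 + 0.58 = 4.50
total variance = 4.50 + 2 × 3.65 = 11.80
α (item deleted) = (5/4)·(1 − 4.50/11.80) = 0.77

α = 0.77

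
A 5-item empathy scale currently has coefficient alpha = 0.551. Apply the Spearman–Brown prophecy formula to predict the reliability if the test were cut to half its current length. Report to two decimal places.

Length factor m = 1/2
α' = m·α / (1 − (1−m)·α)
   = 1/2 × 0.551 / (1 − (1 − 1/2) × 0.551)
   = 0.2755 / 0.7245 = 0.38

predicted reliability = 0.38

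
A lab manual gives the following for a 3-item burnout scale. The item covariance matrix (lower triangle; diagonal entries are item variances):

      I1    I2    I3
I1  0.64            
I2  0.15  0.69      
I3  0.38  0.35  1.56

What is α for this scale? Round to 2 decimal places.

Σσᵢ² = 0.64 + 0.69 + 1.56 = 2.89
Σ_{i<j} σ_ij = 0.88
Var(T) = 2.89 + 2 × 0.88 = 4.65
α = (k/(k−1))·(1 − Σσᵢ²/Var(T)) = (3/2)·(1 − 2.89/4.65) = 0.57

α = 0.57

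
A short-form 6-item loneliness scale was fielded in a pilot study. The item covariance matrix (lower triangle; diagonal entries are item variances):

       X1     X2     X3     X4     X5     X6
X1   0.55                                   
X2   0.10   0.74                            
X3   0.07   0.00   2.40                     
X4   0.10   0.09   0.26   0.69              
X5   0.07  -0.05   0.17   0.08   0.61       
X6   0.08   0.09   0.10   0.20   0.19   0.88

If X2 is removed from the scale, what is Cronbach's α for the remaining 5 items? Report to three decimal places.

α = 0.425

Remaining items: X1, X3, X4, X5, X6 (k = 5).
Σσᵢ² = 0.55 + 2.40 + 0.69 + 0.61 + 0.88 = 5.13
σ²_T = 5.13 + 2 × 1.32 = 7.77
α (item deleted) = (5/4)·(1 − 5.13/7.77) = 0.425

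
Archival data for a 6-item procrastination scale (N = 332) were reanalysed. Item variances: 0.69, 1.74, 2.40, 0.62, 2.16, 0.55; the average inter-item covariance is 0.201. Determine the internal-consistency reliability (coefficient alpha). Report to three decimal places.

α = 0.510

ΣVar(i) = 0.69 + 1.74 + 2.40 + 0.62 + 2.16 + 0.55 = 8.16
Sum of the 15 distinct covariances = 15 × 0.201 = 3.015
σ²_total = ΣVar(i) + 2·Σcov = 8.16 + 2 × 3.015 = 14.190
α = (6/5)·(1 − 8.16/14.190) = 0.510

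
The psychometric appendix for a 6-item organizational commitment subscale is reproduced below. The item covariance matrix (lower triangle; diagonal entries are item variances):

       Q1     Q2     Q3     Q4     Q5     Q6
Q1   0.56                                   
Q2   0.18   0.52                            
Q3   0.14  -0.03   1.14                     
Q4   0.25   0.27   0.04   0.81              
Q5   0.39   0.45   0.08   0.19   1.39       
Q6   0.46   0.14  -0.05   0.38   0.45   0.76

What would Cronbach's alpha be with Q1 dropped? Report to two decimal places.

Remaining items: Q2, Q3, Q4, Q5, Q6 (k = 5).
Σσ²ᵢ = 0.52 + 1.14 + 0.81 + 1.39 + 0.76 = 4.62
total variance = 4.62 + 2 × 1.92 = 8.46
α (item deleted) = (5/4)·(1 − 4.62/8.46) = 0.57

α = 0.57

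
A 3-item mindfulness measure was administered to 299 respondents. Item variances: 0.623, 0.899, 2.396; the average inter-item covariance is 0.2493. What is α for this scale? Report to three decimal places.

Σσ²ᵢ = 0.623 + 0.899 + 2.396 = 3.918
Sum of the 3 distinct covariances = 3 × 0.2493 = 0.7479
total variance = Σσ²ᵢ + 2·Σcov = 3.918 + 2 × 0.7479 = 5.4138
α = (3/2)·(1 − 3.918/5.4138) = 0.414

α = 0.414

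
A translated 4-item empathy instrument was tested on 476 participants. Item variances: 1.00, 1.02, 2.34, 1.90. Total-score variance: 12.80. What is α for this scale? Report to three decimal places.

Σσ²ᵢ = 1.00 + 1.02 + 2.34 + 1.90 = 6.26
α = (k/(k−1))·(1 − Σσ²ᵢ/σ²_T) = (4/3)·(1 − 6.26/12.80) = 0.681

α = 0.681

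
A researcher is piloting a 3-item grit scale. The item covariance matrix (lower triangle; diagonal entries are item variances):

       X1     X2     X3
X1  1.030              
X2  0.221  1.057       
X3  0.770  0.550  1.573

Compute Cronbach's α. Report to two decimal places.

α = 0.69

ΣVar(i) = 1.030 + 1.057 + 1.573 = 3.660
Sum of the distinct covariances = 1.541
σ²_T = 3.660 + 2 × 1.541 = 6.742
α = (k/(k−1))·(1 − ΣVar(i)/σ²_T) = (3/2)·(1 − 3.660/6.742) = 0.69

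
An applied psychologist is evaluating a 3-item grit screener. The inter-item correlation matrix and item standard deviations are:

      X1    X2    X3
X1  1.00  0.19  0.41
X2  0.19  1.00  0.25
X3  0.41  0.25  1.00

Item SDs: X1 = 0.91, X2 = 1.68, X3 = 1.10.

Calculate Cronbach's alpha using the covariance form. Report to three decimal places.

Σσ²ᵢ = 0.91² + 1.68² + 1.10² = 4.8605
Covariances σ_ij = r_ij · s_i · s_j:
  σ(X1,X2) = 0.19 × 0.91 × 1.68 = 0.2905
  σ(X1,X3) = 0.41 × 0.91 × 1.10 = 0.4104
  σ(X2,X3) = 0.25 × 1.68 × 1.10 = 0.4620
σ²_T = Σσ²ᵢ + 2·Σσ_ij = 4.8605 + 2 × 1.1629 = 7.1863
α = (3/2)·(1 − 4.8605/7.1863) = 0.485

α = 0.485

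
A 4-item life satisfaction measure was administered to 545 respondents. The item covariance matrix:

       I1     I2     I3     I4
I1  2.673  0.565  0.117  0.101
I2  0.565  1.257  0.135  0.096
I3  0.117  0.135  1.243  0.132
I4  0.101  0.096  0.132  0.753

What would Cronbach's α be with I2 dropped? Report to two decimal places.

Remaining items: I1, I3, I4 (k = 3).
Σσ²ᵢ = 2.673 + 1.243 + 0.753 = 4.669
Var(T) = 4.669 + 2 × 0.350 = 5.369
α (item deleted) = (3/2)·(1 − 4.669/5.369) = 0.20

α = 0.20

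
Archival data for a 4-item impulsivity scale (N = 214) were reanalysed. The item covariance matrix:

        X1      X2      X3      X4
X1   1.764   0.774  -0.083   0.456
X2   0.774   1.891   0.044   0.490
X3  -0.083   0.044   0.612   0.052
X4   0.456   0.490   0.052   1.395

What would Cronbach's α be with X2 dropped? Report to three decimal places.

Remaining items: X1, X3, X4 (k = 3).
Σσ²ᵢ = 1.764 + 0.612 + 1.395 = 3.771
Var(T) = 3.771 + 2 × 0.425 = 4.621
α (item deleted) = (3/2)·(1 − 3.771/4.621) = 0.276

Cronbach's α = 0.276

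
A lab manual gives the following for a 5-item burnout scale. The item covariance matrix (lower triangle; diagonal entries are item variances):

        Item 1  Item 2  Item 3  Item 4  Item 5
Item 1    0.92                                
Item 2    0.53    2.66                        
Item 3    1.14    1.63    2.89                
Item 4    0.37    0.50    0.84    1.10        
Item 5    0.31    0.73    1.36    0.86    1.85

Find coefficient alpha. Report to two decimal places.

ΣVar(i) = 0.92 + 2.66 + 2.89 + 1.10 + 1.85 = 9.42
Sum of off-diagonal covariances = 8.27
total variance = 9.42 + 2 × 8.27 = 25.96
α = (k/(k−1))·(1 − ΣVar(i)/total variance) = (5/4)·(1 − 9.42/25.96) = 0.80

α = 0.80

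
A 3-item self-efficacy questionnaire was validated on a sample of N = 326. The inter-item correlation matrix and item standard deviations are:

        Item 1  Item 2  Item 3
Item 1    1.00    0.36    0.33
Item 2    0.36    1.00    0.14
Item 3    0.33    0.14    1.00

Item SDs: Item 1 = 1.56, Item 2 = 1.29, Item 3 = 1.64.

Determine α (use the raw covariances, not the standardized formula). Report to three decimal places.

α = 0.532

Σσ²ᵢ = 1.56² + 1.29² + 1.64² = 6.7873
Covariances σ_ij = r_ij · s_i · s_j:
  σ(Item 1,Item 2) = 0.36 × 1.56 × 1.29 = 0.7245
  σ(Item 1,Item 3) = 0.33 × 1.56 × 1.64 = 0.8443
  σ(Item 2,Item 3) = 0.14 × 1.29 × 1.64 = 0.2962
σ²_T = Σσ²ᵢ + 2·Σσ_ij = 6.7873 + 2 × 1.8650 = 10.5173
α = (3/2)·(1 − 6.7873/10.5173) = 0.532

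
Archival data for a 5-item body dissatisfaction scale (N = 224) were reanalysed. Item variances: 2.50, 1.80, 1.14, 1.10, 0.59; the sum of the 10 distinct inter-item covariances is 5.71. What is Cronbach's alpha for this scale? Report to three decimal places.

α = 0.770

ΣVar(i) = 2.50 + 1.80 + 1.14 + 1.10 + 0.59 = 7.13
Sum of distinct covariances = 5.71
total variance = ΣVar(i) + 2·Σcov = 7.13 + 2 × 5.71 = 18.55
α = (5/4)·(1 − 7.13/18.55) = 0.770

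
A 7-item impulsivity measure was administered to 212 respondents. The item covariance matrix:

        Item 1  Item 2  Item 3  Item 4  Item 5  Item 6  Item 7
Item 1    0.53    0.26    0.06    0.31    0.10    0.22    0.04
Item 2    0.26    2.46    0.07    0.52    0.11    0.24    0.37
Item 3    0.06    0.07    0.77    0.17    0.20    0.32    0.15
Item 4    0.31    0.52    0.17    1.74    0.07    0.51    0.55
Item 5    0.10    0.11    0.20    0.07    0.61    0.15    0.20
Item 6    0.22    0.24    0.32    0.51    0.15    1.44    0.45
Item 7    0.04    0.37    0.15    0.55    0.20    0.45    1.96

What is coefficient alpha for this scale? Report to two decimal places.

sum of item variances = 0.53 + 2.46 + 0.77 + 1.74 + 0.61 + 1.44 + 1.96 = 9.51
Sum of the distinct covariances = 5.07
σ²_T = 9.51 + 2 × 5.07 = 19.65
α = (k/(k−1))·(1 − sum of item variances/σ²_T) = (7/6)·(1 − 9.51/19.65) = 0.60

α = 0.60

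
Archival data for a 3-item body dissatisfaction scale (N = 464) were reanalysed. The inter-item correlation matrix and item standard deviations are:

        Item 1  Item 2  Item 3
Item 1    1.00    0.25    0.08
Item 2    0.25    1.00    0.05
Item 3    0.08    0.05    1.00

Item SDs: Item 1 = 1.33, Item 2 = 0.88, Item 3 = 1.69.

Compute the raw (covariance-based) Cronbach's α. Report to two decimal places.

Cronbach's α = 0.25

Σσ²ᵢ = 1.33² + 0.88² + 1.69² = 5.3994
Covariances σ_ij = r_ij · s_i · s_j:
  σ(Item 1,Item 2) = 0.25 × 1.33 × 0.88 = 0.2926
  σ(Item 1,Item 3) = 0.08 × 1.33 × 1.69 = 0.1798
  σ(Item 2,Item 3) = 0.05 × 0.88 × 1.69 = 0.0744
σ²_T = Σσ²ᵢ + 2·Σσ_ij = 5.3994 + 2 × 0.5468 = 6.4930
α = (3/2)·(1 − 5.3994/6.4930) = 0.25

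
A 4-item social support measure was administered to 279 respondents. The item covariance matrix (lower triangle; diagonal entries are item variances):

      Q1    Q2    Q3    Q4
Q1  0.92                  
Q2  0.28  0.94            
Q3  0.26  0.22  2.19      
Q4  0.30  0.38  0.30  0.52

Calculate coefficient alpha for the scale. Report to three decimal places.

Σσ²ᵢ = 0.92 + 0.94 + 2.19 + 0.52 = 4.57
Sum of the distinct covariances = 1.74
total variance = 4.57 + 2 × 1.74 = 8.05
α = (k/(k−1))·(1 − Σσ²ᵢ/total variance) = (4/3)·(1 − 4.57/8.05) = 0.576

coefficient alpha = 0.576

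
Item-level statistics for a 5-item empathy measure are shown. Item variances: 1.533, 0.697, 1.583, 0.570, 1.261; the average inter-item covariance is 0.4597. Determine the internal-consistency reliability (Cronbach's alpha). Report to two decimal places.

ΣVar(i) = 1.533 + 0.697 + 1.583 + 0.570 + 1.261 = 5.644
Sum of the 10 distinct covariances = 10 × 0.4597 = 4.5970
σ²_total = ΣVar(i) + 2·Σcov = 5.644 + 2 × 4.5970 = 14.8380
α = (5/4)·(1 − 5.644/14.8380) = 0.77

Cronbach's alpha = 0.77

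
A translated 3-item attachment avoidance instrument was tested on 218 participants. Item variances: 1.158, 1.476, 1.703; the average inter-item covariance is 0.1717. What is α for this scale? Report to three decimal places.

ΣVar(i) = 1.158 + 1.476 + 1.703 = 4.337
Sum of the 3 distinct covariances = 3 × 0.1717 = 0.5151
σ²_T = ΣVar(i) + 2·Σcov = 4.337 + 2 × 0.5151 = 5.3672
α = (3/2)·(1 − 4.337/5.3672) = 0.288

α = 0.288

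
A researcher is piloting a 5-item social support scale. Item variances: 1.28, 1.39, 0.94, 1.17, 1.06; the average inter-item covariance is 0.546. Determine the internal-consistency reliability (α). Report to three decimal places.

sum of item variances = 1.28 + 1.39 + 0.94 + 1.17 + 1.06 = 5.84
Sum of the 10 distinct covariances = 10 × 0.546 = 5.460
σ²_total = sum of item variances + 2·Σcov = 5.84 + 2 × 5.460 = 16.760
α = (5/4)·(1 − 5.84/16.760) = 0.814

α = 0.814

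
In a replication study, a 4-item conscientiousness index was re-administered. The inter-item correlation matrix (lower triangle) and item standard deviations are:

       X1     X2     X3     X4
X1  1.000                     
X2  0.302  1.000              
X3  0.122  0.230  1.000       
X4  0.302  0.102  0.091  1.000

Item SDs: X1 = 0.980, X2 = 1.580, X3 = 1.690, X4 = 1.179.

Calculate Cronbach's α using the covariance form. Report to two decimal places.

Σσ²ᵢ = 0.980² + 1.580² + 1.690² + 1.179² = 7.7029
Covariances σ_ij = r_ij · s_i · s_j:
  σ(X1,X2) = 0.302 × 0.980 × 1.580 = 0.4676
  σ(X1,X3) = 0.122 × 0.980 × 1.690 = 0.2021
  σ(X1,X4) = 0.302 × 0.980 × 1.179 = 0.3489
  σ(X2,X3) = 0.230 × 1.580 × 1.690 = 0.6141
  σ(X2,X4) = 0.102 × 1.580 × 1.179 = 0.1900
  σ(X3,X4) = 0.091 × 1.690 × 1.179 = 0.1813
σ²_T = Σσ²ᵢ + 2·Σσ_ij = 7.7029 + 2 × 2.0040 = 11.7109
α = (4/3)·(1 − 7.7029/11.7109) = 0.46

α = 0.46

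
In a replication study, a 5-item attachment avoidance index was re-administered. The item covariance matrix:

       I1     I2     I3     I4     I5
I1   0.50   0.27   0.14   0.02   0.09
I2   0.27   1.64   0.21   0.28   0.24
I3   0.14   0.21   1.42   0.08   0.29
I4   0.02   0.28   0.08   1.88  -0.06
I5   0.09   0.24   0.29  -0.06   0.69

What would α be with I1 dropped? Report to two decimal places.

α = 0.36

Remaining items: I2, I3, I4, I5 (k = 4).
ΣVar(i) = 1.64 + 1.42 + 1.88 + 0.69 = 5.63
Var(T) = 5.63 + 2 × 1.04 = 7.71
α (item deleted) = (4/3)·(1 − 5.63/7.71) = 0.36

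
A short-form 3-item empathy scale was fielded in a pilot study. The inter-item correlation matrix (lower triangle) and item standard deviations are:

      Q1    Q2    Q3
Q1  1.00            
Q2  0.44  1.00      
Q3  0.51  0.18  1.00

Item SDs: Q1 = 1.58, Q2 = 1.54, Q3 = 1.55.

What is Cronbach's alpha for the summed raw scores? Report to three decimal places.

Σσ²ᵢ = 1.58² + 1.54² + 1.55² = 7.2705
Covariances σ_ij = r_ij · s_i · s_j:
  σ(Q1,Q2) = 0.44 × 1.58 × 1.54 = 1.0706
  σ(Q1,Q3) = 0.51 × 1.58 × 1.55 = 1.2490
  σ(Q2,Q3) = 0.18 × 1.54 × 1.55 = 0.4297
σ²_T = Σσ²ᵢ + 2·Σσ_ij = 7.2705 + 2 × 2.7493 = 12.7691
α = (3/2)·(1 − 7.2705/12.7691) = 0.646

α = 0.646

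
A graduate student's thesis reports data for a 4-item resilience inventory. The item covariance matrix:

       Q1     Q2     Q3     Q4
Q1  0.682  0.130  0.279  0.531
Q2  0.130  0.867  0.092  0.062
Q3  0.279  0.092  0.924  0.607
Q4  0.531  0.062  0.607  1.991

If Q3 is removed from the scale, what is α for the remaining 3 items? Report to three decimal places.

α = 0.435

Remaining items: Q1, Q2, Q4 (k = 3).
Σσᵢ² = 0.682 + 0.867 + 1.991 = 3.540
σ²_total = 3.540 + 2 × 0.723 = 4.986
α (item deleted) = (3/2)·(1 − 3.540/4.986) = 0.435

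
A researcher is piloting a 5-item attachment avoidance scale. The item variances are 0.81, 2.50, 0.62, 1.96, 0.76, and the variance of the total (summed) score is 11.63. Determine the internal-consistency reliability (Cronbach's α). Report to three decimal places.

Cronbach's α = 0.535

ΣVar(i) = 0.81 + 2.50 + 0.62 + 1.96 + 0.76 = 6.65
α = (k/(k−1))·(1 − ΣVar(i)/σ²_T) = (5/4)·(1 − 6.65/11.63) = 0.535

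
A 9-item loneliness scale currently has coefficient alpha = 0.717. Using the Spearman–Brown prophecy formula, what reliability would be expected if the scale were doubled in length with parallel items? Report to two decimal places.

predicted reliability = 0.84

Length factor m = 2
α' = m·α / (1 + (m−1)·α)
   = 2 × 0.717 / (1 + (2 − 1) × 0.717)
   = 1.4340 / 1.7170 = 0.84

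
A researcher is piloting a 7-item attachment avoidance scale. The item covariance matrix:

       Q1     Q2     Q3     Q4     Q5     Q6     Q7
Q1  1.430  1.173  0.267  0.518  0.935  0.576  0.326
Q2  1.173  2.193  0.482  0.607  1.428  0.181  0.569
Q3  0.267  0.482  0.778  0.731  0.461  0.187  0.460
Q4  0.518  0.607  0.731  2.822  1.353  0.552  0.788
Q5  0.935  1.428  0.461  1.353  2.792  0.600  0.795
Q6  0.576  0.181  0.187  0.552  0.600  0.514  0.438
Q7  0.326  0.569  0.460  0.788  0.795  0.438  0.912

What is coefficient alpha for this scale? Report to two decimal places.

coefficient alpha = 0.82

sum of item variances = 1.430 + 2.193 + 0.778 + 2.822 + 2.792 + 0.514 + 0.912 = 11.441
Sum of the distinct covariances = 13.427
σ²_total = 11.441 + 2 × 13.427 = 38.295
α = (k/(k−1))·(1 − sum of item variances/σ²_total) = (7/6)·(1 − 11.441/38.295) = 0.82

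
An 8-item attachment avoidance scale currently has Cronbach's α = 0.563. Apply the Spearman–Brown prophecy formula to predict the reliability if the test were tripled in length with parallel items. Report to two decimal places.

Length factor m = 3
α' = m·α / (1 + (m−1)·α)
   = 3 × 0.563 / (1 + (3 − 1) × 0.563)
   = 1.6890 / 2.1260 = 0.79

predicted reliability = 0.79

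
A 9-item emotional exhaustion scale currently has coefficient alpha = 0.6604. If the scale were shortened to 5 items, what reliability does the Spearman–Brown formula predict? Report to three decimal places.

Length factor m = 5/9 = 0.5556
α' = m·α / (1 − (1−m)·α)
   = 5/9 × 0.6604 / (1 − (1 − 5/9) × 0.6604)
   = 0.3669 / 0.7065 = 0.519

predicted reliability = 0.519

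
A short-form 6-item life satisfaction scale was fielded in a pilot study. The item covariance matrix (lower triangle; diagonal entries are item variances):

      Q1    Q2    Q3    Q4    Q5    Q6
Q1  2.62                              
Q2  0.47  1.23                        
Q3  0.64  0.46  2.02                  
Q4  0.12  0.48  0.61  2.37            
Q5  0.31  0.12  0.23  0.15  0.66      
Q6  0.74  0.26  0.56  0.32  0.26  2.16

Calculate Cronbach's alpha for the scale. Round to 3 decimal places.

ΣVar(i) = 2.62 + 1.23 + 2.02 + 2.37 + 0.66 + 2.16 = 11.06
Sum of off-diagonal covariances = 5.73
σ²_total = 11.06 + 2 × 5.73 = 22.52
α = (k/(k−1))·(1 − ΣVar(i)/σ²_total) = (6/5)·(1 − 11.06/22.52) = 0.611

Cronbach's alpha = 0.611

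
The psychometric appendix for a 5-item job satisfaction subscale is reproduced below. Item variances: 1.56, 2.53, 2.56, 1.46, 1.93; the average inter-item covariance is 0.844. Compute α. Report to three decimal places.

α = 0.784

Σσᵢ² = 1.56 + 2.53 + 2.56 + 1.46 + 1.93 = 10.04
Sum of the 10 distinct covariances = 10 × 0.844 = 8.440
σ²_total = Σσᵢ² + 2·Σcov = 10.04 + 2 × 8.440 = 26.920
α = (5/4)·(1 − 10.04/26.920) = 0.784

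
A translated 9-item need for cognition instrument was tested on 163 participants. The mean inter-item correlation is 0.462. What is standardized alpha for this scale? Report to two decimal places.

standardized alpha = 0.89

Standardized α = k·r̄ / (1 + (k−1)·r̄) = 9 × 0.462 / (1 + 8 × 0.462)
  = 4.1580 / 4.6960 = 0.89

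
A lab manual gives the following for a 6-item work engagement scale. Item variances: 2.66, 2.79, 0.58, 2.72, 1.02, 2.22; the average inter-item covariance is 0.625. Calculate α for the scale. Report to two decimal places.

α = 0.73

ΣVar(i) = 2.66 + 2.79 + 0.58 + 2.72 + 1.02 + 2.22 = 11.99
Sum of the 15 distinct covariances = 15 × 0.625 = 9.375
total variance = ΣVar(i) + 2·Σcov = 11.99 + 2 × 9.375 = 30.740
α = (6/5)·(1 − 11.99/30.740) = 0.73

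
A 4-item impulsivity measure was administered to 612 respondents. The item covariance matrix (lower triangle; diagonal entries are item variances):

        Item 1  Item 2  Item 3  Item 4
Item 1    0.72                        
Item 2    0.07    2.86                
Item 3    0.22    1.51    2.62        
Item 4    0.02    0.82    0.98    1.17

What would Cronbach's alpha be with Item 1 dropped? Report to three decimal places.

Remaining items: Item 2, Item 3, Item 4 (k = 3).
Σσᵢ² = 2.86 + 2.62 + 1.17 = 6.65
σ²_total = 6.65 + 2 × 3.31 = 13.27
α (item deleted) = (3/2)·(1 − 6.65/13.27) = 0.748

α = 0.748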